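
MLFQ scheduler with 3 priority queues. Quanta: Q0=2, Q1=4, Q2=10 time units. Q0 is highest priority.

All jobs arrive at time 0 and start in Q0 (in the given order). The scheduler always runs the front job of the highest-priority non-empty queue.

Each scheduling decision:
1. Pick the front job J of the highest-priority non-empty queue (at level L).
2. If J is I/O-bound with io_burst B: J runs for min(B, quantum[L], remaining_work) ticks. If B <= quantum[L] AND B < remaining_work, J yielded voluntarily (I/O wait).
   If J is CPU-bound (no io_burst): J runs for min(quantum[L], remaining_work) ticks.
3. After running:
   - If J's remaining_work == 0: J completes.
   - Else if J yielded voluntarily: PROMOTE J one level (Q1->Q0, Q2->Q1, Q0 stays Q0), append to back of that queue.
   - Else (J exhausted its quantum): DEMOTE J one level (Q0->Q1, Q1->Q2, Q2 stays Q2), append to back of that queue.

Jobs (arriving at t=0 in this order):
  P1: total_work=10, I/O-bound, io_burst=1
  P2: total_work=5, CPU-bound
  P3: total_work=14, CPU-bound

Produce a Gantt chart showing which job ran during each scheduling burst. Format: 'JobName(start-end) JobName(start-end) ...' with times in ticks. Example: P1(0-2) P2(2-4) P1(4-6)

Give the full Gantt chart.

Answer: P1(0-1) P2(1-3) P3(3-5) P1(5-6) P1(6-7) P1(7-8) P1(8-9) P1(9-10) P1(10-11) P1(11-12) P1(12-13) P1(13-14) P2(14-17) P3(17-21) P3(21-29)

Derivation:
t=0-1: P1@Q0 runs 1, rem=9, I/O yield, promote→Q0. Q0=[P2,P3,P1] Q1=[] Q2=[]
t=1-3: P2@Q0 runs 2, rem=3, quantum used, demote→Q1. Q0=[P3,P1] Q1=[P2] Q2=[]
t=3-5: P3@Q0 runs 2, rem=12, quantum used, demote→Q1. Q0=[P1] Q1=[P2,P3] Q2=[]
t=5-6: P1@Q0 runs 1, rem=8, I/O yield, promote→Q0. Q0=[P1] Q1=[P2,P3] Q2=[]
t=6-7: P1@Q0 runs 1, rem=7, I/O yield, promote→Q0. Q0=[P1] Q1=[P2,P3] Q2=[]
t=7-8: P1@Q0 runs 1, rem=6, I/O yield, promote→Q0. Q0=[P1] Q1=[P2,P3] Q2=[]
t=8-9: P1@Q0 runs 1, rem=5, I/O yield, promote→Q0. Q0=[P1] Q1=[P2,P3] Q2=[]
t=9-10: P1@Q0 runs 1, rem=4, I/O yield, promote→Q0. Q0=[P1] Q1=[P2,P3] Q2=[]
t=10-11: P1@Q0 runs 1, rem=3, I/O yield, promote→Q0. Q0=[P1] Q1=[P2,P3] Q2=[]
t=11-12: P1@Q0 runs 1, rem=2, I/O yield, promote→Q0. Q0=[P1] Q1=[P2,P3] Q2=[]
t=12-13: P1@Q0 runs 1, rem=1, I/O yield, promote→Q0. Q0=[P1] Q1=[P2,P3] Q2=[]
t=13-14: P1@Q0 runs 1, rem=0, completes. Q0=[] Q1=[P2,P3] Q2=[]
t=14-17: P2@Q1 runs 3, rem=0, completes. Q0=[] Q1=[P3] Q2=[]
t=17-21: P3@Q1 runs 4, rem=8, quantum used, demote→Q2. Q0=[] Q1=[] Q2=[P3]
t=21-29: P3@Q2 runs 8, rem=0, completes. Q0=[] Q1=[] Q2=[]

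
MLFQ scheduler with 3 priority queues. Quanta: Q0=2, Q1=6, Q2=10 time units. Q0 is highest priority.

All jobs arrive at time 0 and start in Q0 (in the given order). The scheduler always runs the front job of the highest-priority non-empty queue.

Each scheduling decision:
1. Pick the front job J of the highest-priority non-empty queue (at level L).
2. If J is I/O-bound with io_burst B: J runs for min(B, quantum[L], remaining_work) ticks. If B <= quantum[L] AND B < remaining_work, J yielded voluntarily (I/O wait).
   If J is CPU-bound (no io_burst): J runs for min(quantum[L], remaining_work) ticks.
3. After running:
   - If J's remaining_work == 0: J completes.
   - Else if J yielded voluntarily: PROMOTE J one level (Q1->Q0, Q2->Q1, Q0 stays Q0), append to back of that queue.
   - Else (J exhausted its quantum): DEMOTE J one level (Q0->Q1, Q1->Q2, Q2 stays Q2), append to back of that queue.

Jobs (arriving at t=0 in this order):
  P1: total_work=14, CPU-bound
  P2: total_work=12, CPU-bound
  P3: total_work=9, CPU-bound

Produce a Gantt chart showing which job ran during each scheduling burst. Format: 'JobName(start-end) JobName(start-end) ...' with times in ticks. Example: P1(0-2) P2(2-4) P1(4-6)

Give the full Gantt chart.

t=0-2: P1@Q0 runs 2, rem=12, quantum used, demote→Q1. Q0=[P2,P3] Q1=[P1] Q2=[]
t=2-4: P2@Q0 runs 2, rem=10, quantum used, demote→Q1. Q0=[P3] Q1=[P1,P2] Q2=[]
t=4-6: P3@Q0 runs 2, rem=7, quantum used, demote→Q1. Q0=[] Q1=[P1,P2,P3] Q2=[]
t=6-12: P1@Q1 runs 6, rem=6, quantum used, demote→Q2. Q0=[] Q1=[P2,P3] Q2=[P1]
t=12-18: P2@Q1 runs 6, rem=4, quantum used, demote→Q2. Q0=[] Q1=[P3] Q2=[P1,P2]
t=18-24: P3@Q1 runs 6, rem=1, quantum used, demote→Q2. Q0=[] Q1=[] Q2=[P1,P2,P3]
t=24-30: P1@Q2 runs 6, rem=0, completes. Q0=[] Q1=[] Q2=[P2,P3]
t=30-34: P2@Q2 runs 4, rem=0, completes. Q0=[] Q1=[] Q2=[P3]
t=34-35: P3@Q2 runs 1, rem=0, completes. Q0=[] Q1=[] Q2=[]

Answer: P1(0-2) P2(2-4) P3(4-6) P1(6-12) P2(12-18) P3(18-24) P1(24-30) P2(30-34) P3(34-35)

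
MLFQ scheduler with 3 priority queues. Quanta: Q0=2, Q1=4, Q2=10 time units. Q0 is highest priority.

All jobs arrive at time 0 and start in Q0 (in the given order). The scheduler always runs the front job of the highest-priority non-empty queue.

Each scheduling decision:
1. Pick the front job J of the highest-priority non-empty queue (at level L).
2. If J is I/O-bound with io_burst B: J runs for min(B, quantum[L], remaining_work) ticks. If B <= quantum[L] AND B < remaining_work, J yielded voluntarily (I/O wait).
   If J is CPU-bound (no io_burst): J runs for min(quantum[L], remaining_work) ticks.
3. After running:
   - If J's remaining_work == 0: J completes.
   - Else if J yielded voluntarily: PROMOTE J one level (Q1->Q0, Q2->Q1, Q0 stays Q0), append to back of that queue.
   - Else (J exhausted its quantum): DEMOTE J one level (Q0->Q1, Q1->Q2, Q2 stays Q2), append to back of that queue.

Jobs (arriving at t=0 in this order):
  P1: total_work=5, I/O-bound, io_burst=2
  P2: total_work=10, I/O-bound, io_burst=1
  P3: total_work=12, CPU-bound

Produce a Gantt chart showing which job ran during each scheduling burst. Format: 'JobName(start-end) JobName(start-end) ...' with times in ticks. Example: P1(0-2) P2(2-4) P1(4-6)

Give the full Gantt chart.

t=0-2: P1@Q0 runs 2, rem=3, I/O yield, promote→Q0. Q0=[P2,P3,P1] Q1=[] Q2=[]
t=2-3: P2@Q0 runs 1, rem=9, I/O yield, promote→Q0. Q0=[P3,P1,P2] Q1=[] Q2=[]
t=3-5: P3@Q0 runs 2, rem=10, quantum used, demote→Q1. Q0=[P1,P2] Q1=[P3] Q2=[]
t=5-7: P1@Q0 runs 2, rem=1, I/O yield, promote→Q0. Q0=[P2,P1] Q1=[P3] Q2=[]
t=7-8: P2@Q0 runs 1, rem=8, I/O yield, promote→Q0. Q0=[P1,P2] Q1=[P3] Q2=[]
t=8-9: P1@Q0 runs 1, rem=0, completes. Q0=[P2] Q1=[P3] Q2=[]
t=9-10: P2@Q0 runs 1, rem=7, I/O yield, promote→Q0. Q0=[P2] Q1=[P3] Q2=[]
t=10-11: P2@Q0 runs 1, rem=6, I/O yield, promote→Q0. Q0=[P2] Q1=[P3] Q2=[]
t=11-12: P2@Q0 runs 1, rem=5, I/O yield, promote→Q0. Q0=[P2] Q1=[P3] Q2=[]
t=12-13: P2@Q0 runs 1, rem=4, I/O yield, promote→Q0. Q0=[P2] Q1=[P3] Q2=[]
t=13-14: P2@Q0 runs 1, rem=3, I/O yield, promote→Q0. Q0=[P2] Q1=[P3] Q2=[]
t=14-15: P2@Q0 runs 1, rem=2, I/O yield, promote→Q0. Q0=[P2] Q1=[P3] Q2=[]
t=15-16: P2@Q0 runs 1, rem=1, I/O yield, promote→Q0. Q0=[P2] Q1=[P3] Q2=[]
t=16-17: P2@Q0 runs 1, rem=0, completes. Q0=[] Q1=[P3] Q2=[]
t=17-21: P3@Q1 runs 4, rem=6, quantum used, demote→Q2. Q0=[] Q1=[] Q2=[P3]
t=21-27: P3@Q2 runs 6, rem=0, completes. Q0=[] Q1=[] Q2=[]

Answer: P1(0-2) P2(2-3) P3(3-5) P1(5-7) P2(7-8) P1(8-9) P2(9-10) P2(10-11) P2(11-12) P2(12-13) P2(13-14) P2(14-15) P2(15-16) P2(16-17) P3(17-21) P3(21-27)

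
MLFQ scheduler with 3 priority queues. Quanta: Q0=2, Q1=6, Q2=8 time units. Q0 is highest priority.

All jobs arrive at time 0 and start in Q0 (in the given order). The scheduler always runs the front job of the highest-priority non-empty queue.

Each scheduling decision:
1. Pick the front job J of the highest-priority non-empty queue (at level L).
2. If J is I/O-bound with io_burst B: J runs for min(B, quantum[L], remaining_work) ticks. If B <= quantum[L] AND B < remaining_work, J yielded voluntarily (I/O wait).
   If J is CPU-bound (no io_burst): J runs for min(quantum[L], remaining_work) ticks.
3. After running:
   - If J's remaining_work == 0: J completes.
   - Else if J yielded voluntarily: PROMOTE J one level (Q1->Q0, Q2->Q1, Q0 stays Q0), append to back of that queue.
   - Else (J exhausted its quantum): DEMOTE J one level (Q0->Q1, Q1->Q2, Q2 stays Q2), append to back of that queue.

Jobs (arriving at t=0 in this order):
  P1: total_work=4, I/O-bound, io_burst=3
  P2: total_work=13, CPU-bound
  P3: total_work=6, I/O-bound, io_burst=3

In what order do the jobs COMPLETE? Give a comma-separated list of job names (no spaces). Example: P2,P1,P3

t=0-2: P1@Q0 runs 2, rem=2, quantum used, demote→Q1. Q0=[P2,P3] Q1=[P1] Q2=[]
t=2-4: P2@Q0 runs 2, rem=11, quantum used, demote→Q1. Q0=[P3] Q1=[P1,P2] Q2=[]
t=4-6: P3@Q0 runs 2, rem=4, quantum used, demote→Q1. Q0=[] Q1=[P1,P2,P3] Q2=[]
t=6-8: P1@Q1 runs 2, rem=0, completes. Q0=[] Q1=[P2,P3] Q2=[]
t=8-14: P2@Q1 runs 6, rem=5, quantum used, demote→Q2. Q0=[] Q1=[P3] Q2=[P2]
t=14-17: P3@Q1 runs 3, rem=1, I/O yield, promote→Q0. Q0=[P3] Q1=[] Q2=[P2]
t=17-18: P3@Q0 runs 1, rem=0, completes. Q0=[] Q1=[] Q2=[P2]
t=18-23: P2@Q2 runs 5, rem=0, completes. Q0=[] Q1=[] Q2=[]

Answer: P1,P3,P2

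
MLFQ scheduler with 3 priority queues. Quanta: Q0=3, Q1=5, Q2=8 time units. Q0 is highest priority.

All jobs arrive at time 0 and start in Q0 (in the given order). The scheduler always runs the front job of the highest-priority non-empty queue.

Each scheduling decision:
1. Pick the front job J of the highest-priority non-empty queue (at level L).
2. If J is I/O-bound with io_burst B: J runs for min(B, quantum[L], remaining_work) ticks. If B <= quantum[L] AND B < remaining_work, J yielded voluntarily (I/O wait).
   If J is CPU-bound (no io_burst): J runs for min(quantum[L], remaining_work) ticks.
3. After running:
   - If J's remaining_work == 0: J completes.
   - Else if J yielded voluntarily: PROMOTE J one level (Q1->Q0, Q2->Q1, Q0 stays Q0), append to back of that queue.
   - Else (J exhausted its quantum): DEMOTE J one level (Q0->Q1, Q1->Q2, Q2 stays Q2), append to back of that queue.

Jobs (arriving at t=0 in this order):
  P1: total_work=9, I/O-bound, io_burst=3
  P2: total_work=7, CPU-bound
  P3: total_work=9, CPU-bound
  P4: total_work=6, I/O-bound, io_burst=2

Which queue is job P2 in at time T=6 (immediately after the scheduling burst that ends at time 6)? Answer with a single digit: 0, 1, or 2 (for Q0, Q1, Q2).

t=0-3: P1@Q0 runs 3, rem=6, I/O yield, promote→Q0. Q0=[P2,P3,P4,P1] Q1=[] Q2=[]
t=3-6: P2@Q0 runs 3, rem=4, quantum used, demote→Q1. Q0=[P3,P4,P1] Q1=[P2] Q2=[]
t=6-9: P3@Q0 runs 3, rem=6, quantum used, demote→Q1. Q0=[P4,P1] Q1=[P2,P3] Q2=[]
t=9-11: P4@Q0 runs 2, rem=4, I/O yield, promote→Q0. Q0=[P1,P4] Q1=[P2,P3] Q2=[]
t=11-14: P1@Q0 runs 3, rem=3, I/O yield, promote→Q0. Q0=[P4,P1] Q1=[P2,P3] Q2=[]
t=14-16: P4@Q0 runs 2, rem=2, I/O yield, promote→Q0. Q0=[P1,P4] Q1=[P2,P3] Q2=[]
t=16-19: P1@Q0 runs 3, rem=0, completes. Q0=[P4] Q1=[P2,P3] Q2=[]
t=19-21: P4@Q0 runs 2, rem=0, completes. Q0=[] Q1=[P2,P3] Q2=[]
t=21-25: P2@Q1 runs 4, rem=0, completes. Q0=[] Q1=[P3] Q2=[]
t=25-30: P3@Q1 runs 5, rem=1, quantum used, demote→Q2. Q0=[] Q1=[] Q2=[P3]
t=30-31: P3@Q2 runs 1, rem=0, completes. Q0=[] Q1=[] Q2=[]

Answer: 1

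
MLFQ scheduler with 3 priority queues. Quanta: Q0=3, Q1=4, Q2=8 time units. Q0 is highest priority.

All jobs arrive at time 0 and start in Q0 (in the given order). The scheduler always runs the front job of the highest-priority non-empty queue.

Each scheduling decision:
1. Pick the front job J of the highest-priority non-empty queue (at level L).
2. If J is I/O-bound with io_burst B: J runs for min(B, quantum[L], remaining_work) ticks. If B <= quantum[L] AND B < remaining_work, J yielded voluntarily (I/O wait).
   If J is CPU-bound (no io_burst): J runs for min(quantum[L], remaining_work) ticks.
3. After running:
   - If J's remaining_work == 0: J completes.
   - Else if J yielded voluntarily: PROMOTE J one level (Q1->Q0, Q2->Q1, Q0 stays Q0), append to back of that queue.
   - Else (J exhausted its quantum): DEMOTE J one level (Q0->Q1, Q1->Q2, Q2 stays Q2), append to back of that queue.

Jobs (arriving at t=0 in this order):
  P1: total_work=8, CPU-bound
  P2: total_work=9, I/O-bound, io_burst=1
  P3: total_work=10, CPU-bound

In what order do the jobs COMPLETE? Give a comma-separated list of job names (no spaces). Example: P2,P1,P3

Answer: P2,P1,P3

Derivation:
t=0-3: P1@Q0 runs 3, rem=5, quantum used, demote→Q1. Q0=[P2,P3] Q1=[P1] Q2=[]
t=3-4: P2@Q0 runs 1, rem=8, I/O yield, promote→Q0. Q0=[P3,P2] Q1=[P1] Q2=[]
t=4-7: P3@Q0 runs 3, rem=7, quantum used, demote→Q1. Q0=[P2] Q1=[P1,P3] Q2=[]
t=7-8: P2@Q0 runs 1, rem=7, I/O yield, promote→Q0. Q0=[P2] Q1=[P1,P3] Q2=[]
t=8-9: P2@Q0 runs 1, rem=6, I/O yield, promote→Q0. Q0=[P2] Q1=[P1,P3] Q2=[]
t=9-10: P2@Q0 runs 1, rem=5, I/O yield, promote→Q0. Q0=[P2] Q1=[P1,P3] Q2=[]
t=10-11: P2@Q0 runs 1, rem=4, I/O yield, promote→Q0. Q0=[P2] Q1=[P1,P3] Q2=[]
t=11-12: P2@Q0 runs 1, rem=3, I/O yield, promote→Q0. Q0=[P2] Q1=[P1,P3] Q2=[]
t=12-13: P2@Q0 runs 1, rem=2, I/O yield, promote→Q0. Q0=[P2] Q1=[P1,P3] Q2=[]
t=13-14: P2@Q0 runs 1, rem=1, I/O yield, promote→Q0. Q0=[P2] Q1=[P1,P3] Q2=[]
t=14-15: P2@Q0 runs 1, rem=0, completes. Q0=[] Q1=[P1,P3] Q2=[]
t=15-19: P1@Q1 runs 4, rem=1, quantum used, demote→Q2. Q0=[] Q1=[P3] Q2=[P1]
t=19-23: P3@Q1 runs 4, rem=3, quantum used, demote→Q2. Q0=[] Q1=[] Q2=[P1,P3]
t=23-24: P1@Q2 runs 1, rem=0, completes. Q0=[] Q1=[] Q2=[P3]
t=24-27: P3@Q2 runs 3, rem=0, completes. Q0=[] Q1=[] Q2=[]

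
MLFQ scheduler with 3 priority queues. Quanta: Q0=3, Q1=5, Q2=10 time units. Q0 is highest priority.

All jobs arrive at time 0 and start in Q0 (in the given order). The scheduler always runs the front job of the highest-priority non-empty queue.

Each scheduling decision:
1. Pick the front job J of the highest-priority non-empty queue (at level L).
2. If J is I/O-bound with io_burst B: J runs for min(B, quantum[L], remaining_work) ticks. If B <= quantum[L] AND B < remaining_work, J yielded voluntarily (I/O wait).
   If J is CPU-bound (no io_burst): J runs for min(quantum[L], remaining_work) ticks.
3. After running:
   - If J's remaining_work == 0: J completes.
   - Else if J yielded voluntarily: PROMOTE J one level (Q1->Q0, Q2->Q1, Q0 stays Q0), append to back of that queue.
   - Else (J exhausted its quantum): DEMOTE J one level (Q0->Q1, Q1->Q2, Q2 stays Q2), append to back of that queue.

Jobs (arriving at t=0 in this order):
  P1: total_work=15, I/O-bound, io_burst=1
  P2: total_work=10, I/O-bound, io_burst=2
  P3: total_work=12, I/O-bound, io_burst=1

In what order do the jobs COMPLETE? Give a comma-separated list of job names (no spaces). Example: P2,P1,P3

t=0-1: P1@Q0 runs 1, rem=14, I/O yield, promote→Q0. Q0=[P2,P3,P1] Q1=[] Q2=[]
t=1-3: P2@Q0 runs 2, rem=8, I/O yield, promote→Q0. Q0=[P3,P1,P2] Q1=[] Q2=[]
t=3-4: P3@Q0 runs 1, rem=11, I/O yield, promote→Q0. Q0=[P1,P2,P3] Q1=[] Q2=[]
t=4-5: P1@Q0 runs 1, rem=13, I/O yield, promote→Q0. Q0=[P2,P3,P1] Q1=[] Q2=[]
t=5-7: P2@Q0 runs 2, rem=6, I/O yield, promote→Q0. Q0=[P3,P1,P2] Q1=[] Q2=[]
t=7-8: P3@Q0 runs 1, rem=10, I/O yield, promote→Q0. Q0=[P1,P2,P3] Q1=[] Q2=[]
t=8-9: P1@Q0 runs 1, rem=12, I/O yield, promote→Q0. Q0=[P2,P3,P1] Q1=[] Q2=[]
t=9-11: P2@Q0 runs 2, rem=4, I/O yield, promote→Q0. Q0=[P3,P1,P2] Q1=[] Q2=[]
t=11-12: P3@Q0 runs 1, rem=9, I/O yield, promote→Q0. Q0=[P1,P2,P3] Q1=[] Q2=[]
t=12-13: P1@Q0 runs 1, rem=11, I/O yield, promote→Q0. Q0=[P2,P3,P1] Q1=[] Q2=[]
t=13-15: P2@Q0 runs 2, rem=2, I/O yield, promote→Q0. Q0=[P3,P1,P2] Q1=[] Q2=[]
t=15-16: P3@Q0 runs 1, rem=8, I/O yield, promote→Q0. Q0=[P1,P2,P3] Q1=[] Q2=[]
t=16-17: P1@Q0 runs 1, rem=10, I/O yield, promote→Q0. Q0=[P2,P3,P1] Q1=[] Q2=[]
t=17-19: P2@Q0 runs 2, rem=0, completes. Q0=[P3,P1] Q1=[] Q2=[]
t=19-20: P3@Q0 runs 1, rem=7, I/O yield, promote→Q0. Q0=[P1,P3] Q1=[] Q2=[]
t=20-21: P1@Q0 runs 1, rem=9, I/O yield, promote→Q0. Q0=[P3,P1] Q1=[] Q2=[]
t=21-22: P3@Q0 runs 1, rem=6, I/O yield, promote→Q0. Q0=[P1,P3] Q1=[] Q2=[]
t=22-23: P1@Q0 runs 1, rem=8, I/O yield, promote→Q0. Q0=[P3,P1] Q1=[] Q2=[]
t=23-24: P3@Q0 runs 1, rem=5, I/O yield, promote→Q0. Q0=[P1,P3] Q1=[] Q2=[]
t=24-25: P1@Q0 runs 1, rem=7, I/O yield, promote→Q0. Q0=[P3,P1] Q1=[] Q2=[]
t=25-26: P3@Q0 runs 1, rem=4, I/O yield, promote→Q0. Q0=[P1,P3] Q1=[] Q2=[]
t=26-27: P1@Q0 runs 1, rem=6, I/O yield, promote→Q0. Q0=[P3,P1] Q1=[] Q2=[]
t=27-28: P3@Q0 runs 1, rem=3, I/O yield, promote→Q0. Q0=[P1,P3] Q1=[] Q2=[]
t=28-29: P1@Q0 runs 1, rem=5, I/O yield, promote→Q0. Q0=[P3,P1] Q1=[] Q2=[]
t=29-30: P3@Q0 runs 1, rem=2, I/O yield, promote→Q0. Q0=[P1,P3] Q1=[] Q2=[]
t=30-31: P1@Q0 runs 1, rem=4, I/O yield, promote→Q0. Q0=[P3,P1] Q1=[] Q2=[]
t=31-32: P3@Q0 runs 1, rem=1, I/O yield, promote→Q0. Q0=[P1,P3] Q1=[] Q2=[]
t=32-33: P1@Q0 runs 1, rem=3, I/O yield, promote→Q0. Q0=[P3,P1] Q1=[] Q2=[]
t=33-34: P3@Q0 runs 1, rem=0, completes. Q0=[P1] Q1=[] Q2=[]
t=34-35: P1@Q0 runs 1, rem=2, I/O yield, promote→Q0. Q0=[P1] Q1=[] Q2=[]
t=35-36: P1@Q0 runs 1, rem=1, I/O yield, promote→Q0. Q0=[P1] Q1=[] Q2=[]
t=36-37: P1@Q0 runs 1, rem=0, completes. Q0=[] Q1=[] Q2=[]

Answer: P2,P3,P1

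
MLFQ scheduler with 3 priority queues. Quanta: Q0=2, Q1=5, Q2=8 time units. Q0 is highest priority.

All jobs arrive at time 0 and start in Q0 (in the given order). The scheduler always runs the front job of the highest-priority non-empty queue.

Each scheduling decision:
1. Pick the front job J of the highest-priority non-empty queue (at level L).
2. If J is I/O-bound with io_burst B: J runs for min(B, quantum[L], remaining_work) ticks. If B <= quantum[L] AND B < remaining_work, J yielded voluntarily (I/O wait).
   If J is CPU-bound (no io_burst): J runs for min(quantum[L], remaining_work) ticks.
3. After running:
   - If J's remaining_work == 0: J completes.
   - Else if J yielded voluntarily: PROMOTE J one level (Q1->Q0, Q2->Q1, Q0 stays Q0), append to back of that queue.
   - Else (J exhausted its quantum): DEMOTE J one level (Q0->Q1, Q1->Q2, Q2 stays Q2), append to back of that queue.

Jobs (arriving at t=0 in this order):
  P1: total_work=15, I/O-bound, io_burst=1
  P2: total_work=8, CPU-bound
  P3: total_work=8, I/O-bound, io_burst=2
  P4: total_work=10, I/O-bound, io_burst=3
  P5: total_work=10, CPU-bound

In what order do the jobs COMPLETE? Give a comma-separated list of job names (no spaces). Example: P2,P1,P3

t=0-1: P1@Q0 runs 1, rem=14, I/O yield, promote→Q0. Q0=[P2,P3,P4,P5,P1] Q1=[] Q2=[]
t=1-3: P2@Q0 runs 2, rem=6, quantum used, demote→Q1. Q0=[P3,P4,P5,P1] Q1=[P2] Q2=[]
t=3-5: P3@Q0 runs 2, rem=6, I/O yield, promote→Q0. Q0=[P4,P5,P1,P3] Q1=[P2] Q2=[]
t=5-7: P4@Q0 runs 2, rem=8, quantum used, demote→Q1. Q0=[P5,P1,P3] Q1=[P2,P4] Q2=[]
t=7-9: P5@Q0 runs 2, rem=8, quantum used, demote→Q1. Q0=[P1,P3] Q1=[P2,P4,P5] Q2=[]
t=9-10: P1@Q0 runs 1, rem=13, I/O yield, promote→Q0. Q0=[P3,P1] Q1=[P2,P4,P5] Q2=[]
t=10-12: P3@Q0 runs 2, rem=4, I/O yield, promote→Q0. Q0=[P1,P3] Q1=[P2,P4,P5] Q2=[]
t=12-13: P1@Q0 runs 1, rem=12, I/O yield, promote→Q0. Q0=[P3,P1] Q1=[P2,P4,P5] Q2=[]
t=13-15: P3@Q0 runs 2, rem=2, I/O yield, promote→Q0. Q0=[P1,P3] Q1=[P2,P4,P5] Q2=[]
t=15-16: P1@Q0 runs 1, rem=11, I/O yield, promote→Q0. Q0=[P3,P1] Q1=[P2,P4,P5] Q2=[]
t=16-18: P3@Q0 runs 2, rem=0, completes. Q0=[P1] Q1=[P2,P4,P5] Q2=[]
t=18-19: P1@Q0 runs 1, rem=10, I/O yield, promote→Q0. Q0=[P1] Q1=[P2,P4,P5] Q2=[]
t=19-20: P1@Q0 runs 1, rem=9, I/O yield, promote→Q0. Q0=[P1] Q1=[P2,P4,P5] Q2=[]
t=20-21: P1@Q0 runs 1, rem=8, I/O yield, promote→Q0. Q0=[P1] Q1=[P2,P4,P5] Q2=[]
t=21-22: P1@Q0 runs 1, rem=7, I/O yield, promote→Q0. Q0=[P1] Q1=[P2,P4,P5] Q2=[]
t=22-23: P1@Q0 runs 1, rem=6, I/O yield, promote→Q0. Q0=[P1] Q1=[P2,P4,P5] Q2=[]
t=23-24: P1@Q0 runs 1, rem=5, I/O yield, promote→Q0. Q0=[P1] Q1=[P2,P4,P5] Q2=[]
t=24-25: P1@Q0 runs 1, rem=4, I/O yield, promote→Q0. Q0=[P1] Q1=[P2,P4,P5] Q2=[]
t=25-26: P1@Q0 runs 1, rem=3, I/O yield, promote→Q0. Q0=[P1] Q1=[P2,P4,P5] Q2=[]
t=26-27: P1@Q0 runs 1, rem=2, I/O yield, promote→Q0. Q0=[P1] Q1=[P2,P4,P5] Q2=[]
t=27-28: P1@Q0 runs 1, rem=1, I/O yield, promote→Q0. Q0=[P1] Q1=[P2,P4,P5] Q2=[]
t=28-29: P1@Q0 runs 1, rem=0, completes. Q0=[] Q1=[P2,P4,P5] Q2=[]
t=29-34: P2@Q1 runs 5, rem=1, quantum used, demote→Q2. Q0=[] Q1=[P4,P5] Q2=[P2]
t=34-37: P4@Q1 runs 3, rem=5, I/O yield, promote→Q0. Q0=[P4] Q1=[P5] Q2=[P2]
t=37-39: P4@Q0 runs 2, rem=3, quantum used, demote→Q1. Q0=[] Q1=[P5,P4] Q2=[P2]
t=39-44: P5@Q1 runs 5, rem=3, quantum used, demote→Q2. Q0=[] Q1=[P4] Q2=[P2,P5]
t=44-47: P4@Q1 runs 3, rem=0, completes. Q0=[] Q1=[] Q2=[P2,P5]
t=47-48: P2@Q2 runs 1, rem=0, completes. Q0=[] Q1=[] Q2=[P5]
t=48-51: P5@Q2 runs 3, rem=0, completes. Q0=[] Q1=[] Q2=[]

Answer: P3,P1,P4,P2,P5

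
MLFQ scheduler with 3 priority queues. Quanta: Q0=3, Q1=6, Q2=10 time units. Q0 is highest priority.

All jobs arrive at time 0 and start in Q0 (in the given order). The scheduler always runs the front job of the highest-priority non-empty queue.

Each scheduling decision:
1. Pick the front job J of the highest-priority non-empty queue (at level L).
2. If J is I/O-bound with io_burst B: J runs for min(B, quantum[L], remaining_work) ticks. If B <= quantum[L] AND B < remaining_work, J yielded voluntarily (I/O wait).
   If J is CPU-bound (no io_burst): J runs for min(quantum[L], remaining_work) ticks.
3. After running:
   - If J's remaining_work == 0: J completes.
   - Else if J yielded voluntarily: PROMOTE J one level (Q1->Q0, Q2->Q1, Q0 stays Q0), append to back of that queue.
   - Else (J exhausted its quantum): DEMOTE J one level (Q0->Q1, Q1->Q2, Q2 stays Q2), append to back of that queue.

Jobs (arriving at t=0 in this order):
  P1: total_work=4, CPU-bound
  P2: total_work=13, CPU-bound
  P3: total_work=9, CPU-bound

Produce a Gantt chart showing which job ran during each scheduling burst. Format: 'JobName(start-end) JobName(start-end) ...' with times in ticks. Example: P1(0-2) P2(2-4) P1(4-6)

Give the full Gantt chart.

Answer: P1(0-3) P2(3-6) P3(6-9) P1(9-10) P2(10-16) P3(16-22) P2(22-26)

Derivation:
t=0-3: P1@Q0 runs 3, rem=1, quantum used, demote→Q1. Q0=[P2,P3] Q1=[P1] Q2=[]
t=3-6: P2@Q0 runs 3, rem=10, quantum used, demote→Q1. Q0=[P3] Q1=[P1,P2] Q2=[]
t=6-9: P3@Q0 runs 3, rem=6, quantum used, demote→Q1. Q0=[] Q1=[P1,P2,P3] Q2=[]
t=9-10: P1@Q1 runs 1, rem=0, completes. Q0=[] Q1=[P2,P3] Q2=[]
t=10-16: P2@Q1 runs 6, rem=4, quantum used, demote→Q2. Q0=[] Q1=[P3] Q2=[P2]
t=16-22: P3@Q1 runs 6, rem=0, completes. Q0=[] Q1=[] Q2=[P2]
t=22-26: P2@Q2 runs 4, rem=0, completes. Q0=[] Q1=[] Q2=[]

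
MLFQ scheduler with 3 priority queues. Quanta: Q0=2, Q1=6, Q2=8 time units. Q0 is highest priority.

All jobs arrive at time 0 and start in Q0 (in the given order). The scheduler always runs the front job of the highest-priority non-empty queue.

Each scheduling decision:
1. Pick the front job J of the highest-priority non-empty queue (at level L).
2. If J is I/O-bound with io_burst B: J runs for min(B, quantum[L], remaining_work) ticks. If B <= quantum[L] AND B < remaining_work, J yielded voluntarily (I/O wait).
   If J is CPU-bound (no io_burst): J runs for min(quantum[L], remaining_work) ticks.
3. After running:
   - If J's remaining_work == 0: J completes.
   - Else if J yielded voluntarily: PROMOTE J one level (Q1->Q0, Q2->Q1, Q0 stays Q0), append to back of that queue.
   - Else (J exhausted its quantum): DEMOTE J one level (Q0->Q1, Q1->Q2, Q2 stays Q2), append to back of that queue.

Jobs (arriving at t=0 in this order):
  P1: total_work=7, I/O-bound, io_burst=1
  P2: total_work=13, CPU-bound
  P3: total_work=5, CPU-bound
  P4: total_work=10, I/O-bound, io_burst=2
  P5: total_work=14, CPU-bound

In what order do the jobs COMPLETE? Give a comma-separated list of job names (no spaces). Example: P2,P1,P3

t=0-1: P1@Q0 runs 1, rem=6, I/O yield, promote→Q0. Q0=[P2,P3,P4,P5,P1] Q1=[] Q2=[]
t=1-3: P2@Q0 runs 2, rem=11, quantum used, demote→Q1. Q0=[P3,P4,P5,P1] Q1=[P2] Q2=[]
t=3-5: P3@Q0 runs 2, rem=3, quantum used, demote→Q1. Q0=[P4,P5,P1] Q1=[P2,P3] Q2=[]
t=5-7: P4@Q0 runs 2, rem=8, I/O yield, promote→Q0. Q0=[P5,P1,P4] Q1=[P2,P3] Q2=[]
t=7-9: P5@Q0 runs 2, rem=12, quantum used, demote→Q1. Q0=[P1,P4] Q1=[P2,P3,P5] Q2=[]
t=9-10: P1@Q0 runs 1, rem=5, I/O yield, promote→Q0. Q0=[P4,P1] Q1=[P2,P3,P5] Q2=[]
t=10-12: P4@Q0 runs 2, rem=6, I/O yield, promote→Q0. Q0=[P1,P4] Q1=[P2,P3,P5] Q2=[]
t=12-13: P1@Q0 runs 1, rem=4, I/O yield, promote→Q0. Q0=[P4,P1] Q1=[P2,P3,P5] Q2=[]
t=13-15: P4@Q0 runs 2, rem=4, I/O yield, promote→Q0. Q0=[P1,P4] Q1=[P2,P3,P5] Q2=[]
t=15-16: P1@Q0 runs 1, rem=3, I/O yield, promote→Q0. Q0=[P4,P1] Q1=[P2,P3,P5] Q2=[]
t=16-18: P4@Q0 runs 2, rem=2, I/O yield, promote→Q0. Q0=[P1,P4] Q1=[P2,P3,P5] Q2=[]
t=18-19: P1@Q0 runs 1, rem=2, I/O yield, promote→Q0. Q0=[P4,P1] Q1=[P2,P3,P5] Q2=[]
t=19-21: P4@Q0 runs 2, rem=0, completes. Q0=[P1] Q1=[P2,P3,P5] Q2=[]
t=21-22: P1@Q0 runs 1, rem=1, I/O yield, promote→Q0. Q0=[P1] Q1=[P2,P3,P5] Q2=[]
t=22-23: P1@Q0 runs 1, rem=0, completes. Q0=[] Q1=[P2,P3,P5] Q2=[]
t=23-29: P2@Q1 runs 6, rem=5, quantum used, demote→Q2. Q0=[] Q1=[P3,P5] Q2=[P2]
t=29-32: P3@Q1 runs 3, rem=0, completes. Q0=[] Q1=[P5] Q2=[P2]
t=32-38: P5@Q1 runs 6, rem=6, quantum used, demote→Q2. Q0=[] Q1=[] Q2=[P2,P5]
t=38-43: P2@Q2 runs 5, rem=0, completes. Q0=[] Q1=[] Q2=[P5]
t=43-49: P5@Q2 runs 6, rem=0, completes. Q0=[] Q1=[] Q2=[]

Answer: P4,P1,P3,P2,P5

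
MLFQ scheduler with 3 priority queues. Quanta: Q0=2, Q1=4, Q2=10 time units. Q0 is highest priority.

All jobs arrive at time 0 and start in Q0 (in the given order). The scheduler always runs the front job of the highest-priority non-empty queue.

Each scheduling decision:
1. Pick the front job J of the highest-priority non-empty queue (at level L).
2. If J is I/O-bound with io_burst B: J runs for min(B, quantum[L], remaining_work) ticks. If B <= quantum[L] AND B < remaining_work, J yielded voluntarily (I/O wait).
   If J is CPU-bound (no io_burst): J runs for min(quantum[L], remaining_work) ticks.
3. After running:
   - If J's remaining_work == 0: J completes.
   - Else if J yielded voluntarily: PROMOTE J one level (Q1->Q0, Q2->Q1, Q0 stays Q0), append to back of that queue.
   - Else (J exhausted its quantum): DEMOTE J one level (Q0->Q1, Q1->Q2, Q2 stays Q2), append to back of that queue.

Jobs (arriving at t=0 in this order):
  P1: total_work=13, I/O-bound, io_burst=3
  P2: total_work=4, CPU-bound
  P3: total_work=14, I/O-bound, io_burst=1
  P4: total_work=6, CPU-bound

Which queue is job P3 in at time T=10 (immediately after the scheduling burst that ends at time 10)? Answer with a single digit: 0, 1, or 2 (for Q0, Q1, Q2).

t=0-2: P1@Q0 runs 2, rem=11, quantum used, demote→Q1. Q0=[P2,P3,P4] Q1=[P1] Q2=[]
t=2-4: P2@Q0 runs 2, rem=2, quantum used, demote→Q1. Q0=[P3,P4] Q1=[P1,P2] Q2=[]
t=4-5: P3@Q0 runs 1, rem=13, I/O yield, promote→Q0. Q0=[P4,P3] Q1=[P1,P2] Q2=[]
t=5-7: P4@Q0 runs 2, rem=4, quantum used, demote→Q1. Q0=[P3] Q1=[P1,P2,P4] Q2=[]
t=7-8: P3@Q0 runs 1, rem=12, I/O yield, promote→Q0. Q0=[P3] Q1=[P1,P2,P4] Q2=[]
t=8-9: P3@Q0 runs 1, rem=11, I/O yield, promote→Q0. Q0=[P3] Q1=[P1,P2,P4] Q2=[]
t=9-10: P3@Q0 runs 1, rem=10, I/O yield, promote→Q0. Q0=[P3] Q1=[P1,P2,P4] Q2=[]
t=10-11: P3@Q0 runs 1, rem=9, I/O yield, promote→Q0. Q0=[P3] Q1=[P1,P2,P4] Q2=[]
t=11-12: P3@Q0 runs 1, rem=8, I/O yield, promote→Q0. Q0=[P3] Q1=[P1,P2,P4] Q2=[]
t=12-13: P3@Q0 runs 1, rem=7, I/O yield, promote→Q0. Q0=[P3] Q1=[P1,P2,P4] Q2=[]
t=13-14: P3@Q0 runs 1, rem=6, I/O yield, promote→Q0. Q0=[P3] Q1=[P1,P2,P4] Q2=[]
t=14-15: P3@Q0 runs 1, rem=5, I/O yield, promote→Q0. Q0=[P3] Q1=[P1,P2,P4] Q2=[]
t=15-16: P3@Q0 runs 1, rem=4, I/O yield, promote→Q0. Q0=[P3] Q1=[P1,P2,P4] Q2=[]
t=16-17: P3@Q0 runs 1, rem=3, I/O yield, promote→Q0. Q0=[P3] Q1=[P1,P2,P4] Q2=[]
t=17-18: P3@Q0 runs 1, rem=2, I/O yield, promote→Q0. Q0=[P3] Q1=[P1,P2,P4] Q2=[]
t=18-19: P3@Q0 runs 1, rem=1, I/O yield, promote→Q0. Q0=[P3] Q1=[P1,P2,P4] Q2=[]
t=19-20: P3@Q0 runs 1, rem=0, completes. Q0=[] Q1=[P1,P2,P4] Q2=[]
t=20-23: P1@Q1 runs 3, rem=8, I/O yield, promote→Q0. Q0=[P1] Q1=[P2,P4] Q2=[]
t=23-25: P1@Q0 runs 2, rem=6, quantum used, demote→Q1. Q0=[] Q1=[P2,P4,P1] Q2=[]
t=25-27: P2@Q1 runs 2, rem=0, completes. Q0=[] Q1=[P4,P1] Q2=[]
t=27-31: P4@Q1 runs 4, rem=0, completes. Q0=[] Q1=[P1] Q2=[]
t=31-34: P1@Q1 runs 3, rem=3, I/O yield, promote→Q0. Q0=[P1] Q1=[] Q2=[]
t=34-36: P1@Q0 runs 2, rem=1, quantum used, demote→Q1. Q0=[] Q1=[P1] Q2=[]
t=36-37: P1@Q1 runs 1, rem=0, completes. Q0=[] Q1=[] Q2=[]

Answer: 0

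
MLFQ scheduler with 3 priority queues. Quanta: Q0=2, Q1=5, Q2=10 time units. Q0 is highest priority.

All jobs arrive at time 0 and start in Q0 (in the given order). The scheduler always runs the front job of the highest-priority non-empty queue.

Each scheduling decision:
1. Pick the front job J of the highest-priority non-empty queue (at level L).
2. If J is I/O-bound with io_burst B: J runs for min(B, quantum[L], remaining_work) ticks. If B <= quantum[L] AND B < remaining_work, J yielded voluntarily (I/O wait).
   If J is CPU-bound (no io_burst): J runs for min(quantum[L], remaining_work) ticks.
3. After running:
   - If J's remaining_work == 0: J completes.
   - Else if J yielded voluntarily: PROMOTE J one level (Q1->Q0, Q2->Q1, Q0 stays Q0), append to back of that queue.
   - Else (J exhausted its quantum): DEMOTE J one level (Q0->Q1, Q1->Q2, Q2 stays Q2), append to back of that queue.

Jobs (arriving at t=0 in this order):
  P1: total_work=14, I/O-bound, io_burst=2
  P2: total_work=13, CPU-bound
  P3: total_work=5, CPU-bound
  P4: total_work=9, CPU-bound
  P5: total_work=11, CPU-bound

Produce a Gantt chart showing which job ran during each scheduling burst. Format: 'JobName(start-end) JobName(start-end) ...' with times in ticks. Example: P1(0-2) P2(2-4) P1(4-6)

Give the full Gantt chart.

t=0-2: P1@Q0 runs 2, rem=12, I/O yield, promote→Q0. Q0=[P2,P3,P4,P5,P1] Q1=[] Q2=[]
t=2-4: P2@Q0 runs 2, rem=11, quantum used, demote→Q1. Q0=[P3,P4,P5,P1] Q1=[P2] Q2=[]
t=4-6: P3@Q0 runs 2, rem=3, quantum used, demote→Q1. Q0=[P4,P5,P1] Q1=[P2,P3] Q2=[]
t=6-8: P4@Q0 runs 2, rem=7, quantum used, demote→Q1. Q0=[P5,P1] Q1=[P2,P3,P4] Q2=[]
t=8-10: P5@Q0 runs 2, rem=9, quantum used, demote→Q1. Q0=[P1] Q1=[P2,P3,P4,P5] Q2=[]
t=10-12: P1@Q0 runs 2, rem=10, I/O yield, promote→Q0. Q0=[P1] Q1=[P2,P3,P4,P5] Q2=[]
t=12-14: P1@Q0 runs 2, rem=8, I/O yield, promote→Q0. Q0=[P1] Q1=[P2,P3,P4,P5] Q2=[]
t=14-16: P1@Q0 runs 2, rem=6, I/O yield, promote→Q0. Q0=[P1] Q1=[P2,P3,P4,P5] Q2=[]
t=16-18: P1@Q0 runs 2, rem=4, I/O yield, promote→Q0. Q0=[P1] Q1=[P2,P3,P4,P5] Q2=[]
t=18-20: P1@Q0 runs 2, rem=2, I/O yield, promote→Q0. Q0=[P1] Q1=[P2,P3,P4,P5] Q2=[]
t=20-22: P1@Q0 runs 2, rem=0, completes. Q0=[] Q1=[P2,P3,P4,P5] Q2=[]
t=22-27: P2@Q1 runs 5, rem=6, quantum used, demote→Q2. Q0=[] Q1=[P3,P4,P5] Q2=[P2]
t=27-30: P3@Q1 runs 3, rem=0, completes. Q0=[] Q1=[P4,P5] Q2=[P2]
t=30-35: P4@Q1 runs 5, rem=2, quantum used, demote→Q2. Q0=[] Q1=[P5] Q2=[P2,P4]
t=35-40: P5@Q1 runs 5, rem=4, quantum used, demote→Q2. Q0=[] Q1=[] Q2=[P2,P4,P5]
t=40-46: P2@Q2 runs 6, rem=0, completes. Q0=[] Q1=[] Q2=[P4,P5]
t=46-48: P4@Q2 runs 2, rem=0, completes. Q0=[] Q1=[] Q2=[P5]
t=48-52: P5@Q2 runs 4, rem=0, completes. Q0=[] Q1=[] Q2=[]

Answer: P1(0-2) P2(2-4) P3(4-6) P4(6-8) P5(8-10) P1(10-12) P1(12-14) P1(14-16) P1(16-18) P1(18-20) P1(20-22) P2(22-27) P3(27-30) P4(30-35) P5(35-40) P2(40-46) P4(46-48) P5(48-52)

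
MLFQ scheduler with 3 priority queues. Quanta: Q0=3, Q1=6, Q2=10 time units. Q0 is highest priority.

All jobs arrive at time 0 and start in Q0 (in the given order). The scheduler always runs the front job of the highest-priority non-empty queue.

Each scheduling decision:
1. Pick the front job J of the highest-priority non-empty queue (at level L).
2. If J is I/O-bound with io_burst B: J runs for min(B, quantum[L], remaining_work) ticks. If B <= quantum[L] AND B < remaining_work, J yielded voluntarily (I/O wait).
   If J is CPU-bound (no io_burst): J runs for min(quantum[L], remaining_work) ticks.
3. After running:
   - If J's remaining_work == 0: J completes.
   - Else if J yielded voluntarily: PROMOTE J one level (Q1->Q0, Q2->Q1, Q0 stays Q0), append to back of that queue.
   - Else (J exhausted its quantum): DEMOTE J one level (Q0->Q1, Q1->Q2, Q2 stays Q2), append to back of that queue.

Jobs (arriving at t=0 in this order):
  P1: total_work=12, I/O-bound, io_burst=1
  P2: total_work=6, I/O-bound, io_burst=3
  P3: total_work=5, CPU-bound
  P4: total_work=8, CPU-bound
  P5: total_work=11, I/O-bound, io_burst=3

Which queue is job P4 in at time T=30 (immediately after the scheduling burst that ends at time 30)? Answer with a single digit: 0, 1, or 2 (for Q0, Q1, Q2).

t=0-1: P1@Q0 runs 1, rem=11, I/O yield, promote→Q0. Q0=[P2,P3,P4,P5,P1] Q1=[] Q2=[]
t=1-4: P2@Q0 runs 3, rem=3, I/O yield, promote→Q0. Q0=[P3,P4,P5,P1,P2] Q1=[] Q2=[]
t=4-7: P3@Q0 runs 3, rem=2, quantum used, demote→Q1. Q0=[P4,P5,P1,P2] Q1=[P3] Q2=[]
t=7-10: P4@Q0 runs 3, rem=5, quantum used, demote→Q1. Q0=[P5,P1,P2] Q1=[P3,P4] Q2=[]
t=10-13: P5@Q0 runs 3, rem=8, I/O yield, promote→Q0. Q0=[P1,P2,P5] Q1=[P3,P4] Q2=[]
t=13-14: P1@Q0 runs 1, rem=10, I/O yield, promote→Q0. Q0=[P2,P5,P1] Q1=[P3,P4] Q2=[]
t=14-17: P2@Q0 runs 3, rem=0, completes. Q0=[P5,P1] Q1=[P3,P4] Q2=[]
t=17-20: P5@Q0 runs 3, rem=5, I/O yield, promote→Q0. Q0=[P1,P5] Q1=[P3,P4] Q2=[]
t=20-21: P1@Q0 runs 1, rem=9, I/O yield, promote→Q0. Q0=[P5,P1] Q1=[P3,P4] Q2=[]
t=21-24: P5@Q0 runs 3, rem=2, I/O yield, promote→Q0. Q0=[P1,P5] Q1=[P3,P4] Q2=[]
t=24-25: P1@Q0 runs 1, rem=8, I/O yield, promote→Q0. Q0=[P5,P1] Q1=[P3,P4] Q2=[]
t=25-27: P5@Q0 runs 2, rem=0, completes. Q0=[P1] Q1=[P3,P4] Q2=[]
t=27-28: P1@Q0 runs 1, rem=7, I/O yield, promote→Q0. Q0=[P1] Q1=[P3,P4] Q2=[]
t=28-29: P1@Q0 runs 1, rem=6, I/O yield, promote→Q0. Q0=[P1] Q1=[P3,P4] Q2=[]
t=29-30: P1@Q0 runs 1, rem=5, I/O yield, promote→Q0. Q0=[P1] Q1=[P3,P4] Q2=[]
t=30-31: P1@Q0 runs 1, rem=4, I/O yield, promote→Q0. Q0=[P1] Q1=[P3,P4] Q2=[]
t=31-32: P1@Q0 runs 1, rem=3, I/O yield, promote→Q0. Q0=[P1] Q1=[P3,P4] Q2=[]
t=32-33: P1@Q0 runs 1, rem=2, I/O yield, promote→Q0. Q0=[P1] Q1=[P3,P4] Q2=[]
t=33-34: P1@Q0 runs 1, rem=1, I/O yield, promote→Q0. Q0=[P1] Q1=[P3,P4] Q2=[]
t=34-35: P1@Q0 runs 1, rem=0, completes. Q0=[] Q1=[P3,P4] Q2=[]
t=35-37: P3@Q1 runs 2, rem=0, completes. Q0=[] Q1=[P4] Q2=[]
t=37-42: P4@Q1 runs 5, rem=0, completes. Q0=[] Q1=[] Q2=[]

Answer: 1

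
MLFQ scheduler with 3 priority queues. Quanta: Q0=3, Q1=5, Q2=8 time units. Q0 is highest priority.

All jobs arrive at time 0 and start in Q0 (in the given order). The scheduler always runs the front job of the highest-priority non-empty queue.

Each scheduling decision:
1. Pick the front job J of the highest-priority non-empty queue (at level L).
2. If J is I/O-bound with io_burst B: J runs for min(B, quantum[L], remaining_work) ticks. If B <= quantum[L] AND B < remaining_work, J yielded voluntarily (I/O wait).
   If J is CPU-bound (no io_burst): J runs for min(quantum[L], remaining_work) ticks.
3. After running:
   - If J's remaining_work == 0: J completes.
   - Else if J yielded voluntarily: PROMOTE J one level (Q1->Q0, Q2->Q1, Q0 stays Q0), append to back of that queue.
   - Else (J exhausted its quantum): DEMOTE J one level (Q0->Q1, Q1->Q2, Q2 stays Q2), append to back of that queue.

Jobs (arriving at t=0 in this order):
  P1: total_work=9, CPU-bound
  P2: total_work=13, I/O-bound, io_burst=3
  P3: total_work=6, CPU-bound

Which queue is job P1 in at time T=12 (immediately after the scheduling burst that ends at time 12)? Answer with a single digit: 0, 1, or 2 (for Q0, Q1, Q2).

Answer: 1

Derivation:
t=0-3: P1@Q0 runs 3, rem=6, quantum used, demote→Q1. Q0=[P2,P3] Q1=[P1] Q2=[]
t=3-6: P2@Q0 runs 3, rem=10, I/O yield, promote→Q0. Q0=[P3,P2] Q1=[P1] Q2=[]
t=6-9: P3@Q0 runs 3, rem=3, quantum used, demote→Q1. Q0=[P2] Q1=[P1,P3] Q2=[]
t=9-12: P2@Q0 runs 3, rem=7, I/O yield, promote→Q0. Q0=[P2] Q1=[P1,P3] Q2=[]
t=12-15: P2@Q0 runs 3, rem=4, I/O yield, promote→Q0. Q0=[P2] Q1=[P1,P3] Q2=[]
t=15-18: P2@Q0 runs 3, rem=1, I/O yield, promote→Q0. Q0=[P2] Q1=[P1,P3] Q2=[]
t=18-19: P2@Q0 runs 1, rem=0, completes. Q0=[] Q1=[P1,P3] Q2=[]
t=19-24: P1@Q1 runs 5, rem=1, quantum used, demote→Q2. Q0=[] Q1=[P3] Q2=[P1]
t=24-27: P3@Q1 runs 3, rem=0, completes. Q0=[] Q1=[] Q2=[P1]
t=27-28: P1@Q2 runs 1, rem=0, completes. Q0=[] Q1=[] Q2=[]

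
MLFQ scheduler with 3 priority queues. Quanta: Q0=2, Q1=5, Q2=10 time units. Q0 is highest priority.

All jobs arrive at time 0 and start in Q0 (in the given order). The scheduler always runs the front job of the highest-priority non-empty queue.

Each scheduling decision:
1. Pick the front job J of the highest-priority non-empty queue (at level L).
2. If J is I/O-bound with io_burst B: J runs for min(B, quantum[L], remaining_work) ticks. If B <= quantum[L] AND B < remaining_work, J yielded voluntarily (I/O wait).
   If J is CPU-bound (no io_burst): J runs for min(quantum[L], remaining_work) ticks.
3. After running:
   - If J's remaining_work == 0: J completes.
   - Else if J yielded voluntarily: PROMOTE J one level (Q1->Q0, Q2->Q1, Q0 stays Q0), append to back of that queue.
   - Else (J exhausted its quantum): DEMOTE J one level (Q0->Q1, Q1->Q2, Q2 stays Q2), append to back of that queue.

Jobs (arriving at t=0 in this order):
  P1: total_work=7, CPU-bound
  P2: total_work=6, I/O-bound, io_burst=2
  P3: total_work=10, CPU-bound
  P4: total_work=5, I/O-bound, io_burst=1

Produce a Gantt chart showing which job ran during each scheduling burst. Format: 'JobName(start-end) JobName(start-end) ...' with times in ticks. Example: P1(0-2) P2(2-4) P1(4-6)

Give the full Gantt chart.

t=0-2: P1@Q0 runs 2, rem=5, quantum used, demote→Q1. Q0=[P2,P3,P4] Q1=[P1] Q2=[]
t=2-4: P2@Q0 runs 2, rem=4, I/O yield, promote→Q0. Q0=[P3,P4,P2] Q1=[P1] Q2=[]
t=4-6: P3@Q0 runs 2, rem=8, quantum used, demote→Q1. Q0=[P4,P2] Q1=[P1,P3] Q2=[]
t=6-7: P4@Q0 runs 1, rem=4, I/O yield, promote→Q0. Q0=[P2,P4] Q1=[P1,P3] Q2=[]
t=7-9: P2@Q0 runs 2, rem=2, I/O yield, promote→Q0. Q0=[P4,P2] Q1=[P1,P3] Q2=[]
t=9-10: P4@Q0 runs 1, rem=3, I/O yield, promote→Q0. Q0=[P2,P4] Q1=[P1,P3] Q2=[]
t=10-12: P2@Q0 runs 2, rem=0, completes. Q0=[P4] Q1=[P1,P3] Q2=[]
t=12-13: P4@Q0 runs 1, rem=2, I/O yield, promote→Q0. Q0=[P4] Q1=[P1,P3] Q2=[]
t=13-14: P4@Q0 runs 1, rem=1, I/O yield, promote→Q0. Q0=[P4] Q1=[P1,P3] Q2=[]
t=14-15: P4@Q0 runs 1, rem=0, completes. Q0=[] Q1=[P1,P3] Q2=[]
t=15-20: P1@Q1 runs 5, rem=0, completes. Q0=[] Q1=[P3] Q2=[]
t=20-25: P3@Q1 runs 5, rem=3, quantum used, demote→Q2. Q0=[] Q1=[] Q2=[P3]
t=25-28: P3@Q2 runs 3, rem=0, completes. Q0=[] Q1=[] Q2=[]

Answer: P1(0-2) P2(2-4) P3(4-6) P4(6-7) P2(7-9) P4(9-10) P2(10-12) P4(12-13) P4(13-14) P4(14-15) P1(15-20) P3(20-25) P3(25-28)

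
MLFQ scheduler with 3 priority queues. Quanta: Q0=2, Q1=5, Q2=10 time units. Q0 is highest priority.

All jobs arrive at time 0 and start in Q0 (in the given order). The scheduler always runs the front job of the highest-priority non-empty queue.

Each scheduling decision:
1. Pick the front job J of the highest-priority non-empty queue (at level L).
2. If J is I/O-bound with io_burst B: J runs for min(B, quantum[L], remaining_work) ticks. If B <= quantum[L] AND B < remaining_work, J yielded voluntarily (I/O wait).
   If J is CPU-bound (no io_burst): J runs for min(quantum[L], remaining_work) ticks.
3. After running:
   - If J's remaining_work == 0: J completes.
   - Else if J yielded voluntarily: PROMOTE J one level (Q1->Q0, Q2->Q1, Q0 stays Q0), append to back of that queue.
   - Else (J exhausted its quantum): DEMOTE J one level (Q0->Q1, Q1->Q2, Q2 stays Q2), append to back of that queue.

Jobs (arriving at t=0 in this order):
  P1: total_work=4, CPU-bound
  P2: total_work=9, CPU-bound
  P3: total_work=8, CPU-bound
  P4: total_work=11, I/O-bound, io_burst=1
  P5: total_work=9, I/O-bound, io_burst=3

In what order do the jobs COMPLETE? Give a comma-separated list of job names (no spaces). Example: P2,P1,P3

t=0-2: P1@Q0 runs 2, rem=2, quantum used, demote→Q1. Q0=[P2,P3,P4,P5] Q1=[P1] Q2=[]
t=2-4: P2@Q0 runs 2, rem=7, quantum used, demote→Q1. Q0=[P3,P4,P5] Q1=[P1,P2] Q2=[]
t=4-6: P3@Q0 runs 2, rem=6, quantum used, demote→Q1. Q0=[P4,P5] Q1=[P1,P2,P3] Q2=[]
t=6-7: P4@Q0 runs 1, rem=10, I/O yield, promote→Q0. Q0=[P5,P4] Q1=[P1,P2,P3] Q2=[]
t=7-9: P5@Q0 runs 2, rem=7, quantum used, demote→Q1. Q0=[P4] Q1=[P1,P2,P3,P5] Q2=[]
t=9-10: P4@Q0 runs 1, rem=9, I/O yield, promote→Q0. Q0=[P4] Q1=[P1,P2,P3,P5] Q2=[]
t=10-11: P4@Q0 runs 1, rem=8, I/O yield, promote→Q0. Q0=[P4] Q1=[P1,P2,P3,P5] Q2=[]
t=11-12: P4@Q0 runs 1, rem=7, I/O yield, promote→Q0. Q0=[P4] Q1=[P1,P2,P3,P5] Q2=[]
t=12-13: P4@Q0 runs 1, rem=6, I/O yield, promote→Q0. Q0=[P4] Q1=[P1,P2,P3,P5] Q2=[]
t=13-14: P4@Q0 runs 1, rem=5, I/O yield, promote→Q0. Q0=[P4] Q1=[P1,P2,P3,P5] Q2=[]
t=14-15: P4@Q0 runs 1, rem=4, I/O yield, promote→Q0. Q0=[P4] Q1=[P1,P2,P3,P5] Q2=[]
t=15-16: P4@Q0 runs 1, rem=3, I/O yield, promote→Q0. Q0=[P4] Q1=[P1,P2,P3,P5] Q2=[]
t=16-17: P4@Q0 runs 1, rem=2, I/O yield, promote→Q0. Q0=[P4] Q1=[P1,P2,P3,P5] Q2=[]
t=17-18: P4@Q0 runs 1, rem=1, I/O yield, promote→Q0. Q0=[P4] Q1=[P1,P2,P3,P5] Q2=[]
t=18-19: P4@Q0 runs 1, rem=0, completes. Q0=[] Q1=[P1,P2,P3,P5] Q2=[]
t=19-21: P1@Q1 runs 2, rem=0, completes. Q0=[] Q1=[P2,P3,P5] Q2=[]
t=21-26: P2@Q1 runs 5, rem=2, quantum used, demote→Q2. Q0=[] Q1=[P3,P5] Q2=[P2]
t=26-31: P3@Q1 runs 5, rem=1, quantum used, demote→Q2. Q0=[] Q1=[P5] Q2=[P2,P3]
t=31-34: P5@Q1 runs 3, rem=4, I/O yield, promote→Q0. Q0=[P5] Q1=[] Q2=[P2,P3]
t=34-36: P5@Q0 runs 2, rem=2, quantum used, demote→Q1. Q0=[] Q1=[P5] Q2=[P2,P3]
t=36-38: P5@Q1 runs 2, rem=0, completes. Q0=[] Q1=[] Q2=[P2,P3]
t=38-40: P2@Q2 runs 2, rem=0, completes. Q0=[] Q1=[] Q2=[P3]
t=40-41: P3@Q2 runs 1, rem=0, completes. Q0=[] Q1=[] Q2=[]

Answer: P4,P1,P5,P2,P3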